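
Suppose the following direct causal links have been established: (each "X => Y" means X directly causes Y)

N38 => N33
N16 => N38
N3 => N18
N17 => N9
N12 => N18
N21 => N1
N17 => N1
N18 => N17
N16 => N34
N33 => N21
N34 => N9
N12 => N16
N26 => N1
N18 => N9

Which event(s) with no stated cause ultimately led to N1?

N12, N26, N3

Tracing upstream from N1: N1 ← N17 ← N18 ← N12.
A separate upstream branch: N1 ← N17 ← N18 ← N3.
A separate upstream branch: N1 ← N26.
Each of those chain origins has no stated cause.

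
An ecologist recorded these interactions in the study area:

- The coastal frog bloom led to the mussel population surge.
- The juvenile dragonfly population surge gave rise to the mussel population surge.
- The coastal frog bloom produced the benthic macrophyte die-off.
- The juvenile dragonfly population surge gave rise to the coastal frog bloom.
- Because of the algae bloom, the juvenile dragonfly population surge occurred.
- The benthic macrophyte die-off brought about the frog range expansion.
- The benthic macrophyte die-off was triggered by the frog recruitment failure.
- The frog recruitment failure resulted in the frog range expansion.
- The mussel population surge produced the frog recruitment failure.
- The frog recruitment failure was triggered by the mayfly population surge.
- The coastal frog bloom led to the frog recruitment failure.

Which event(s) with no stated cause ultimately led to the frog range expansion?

the algae bloom, the mayfly population surge

Tracing upstream from the frog range expansion: the frog range expansion ← the frog recruitment failure ← the coastal frog bloom ← the juvenile dragonfly population surge ← the algae bloom.
A separate upstream branch: the frog range expansion ← the frog recruitment failure ← the mayfly population surge.
Each of those chain origins has no stated cause.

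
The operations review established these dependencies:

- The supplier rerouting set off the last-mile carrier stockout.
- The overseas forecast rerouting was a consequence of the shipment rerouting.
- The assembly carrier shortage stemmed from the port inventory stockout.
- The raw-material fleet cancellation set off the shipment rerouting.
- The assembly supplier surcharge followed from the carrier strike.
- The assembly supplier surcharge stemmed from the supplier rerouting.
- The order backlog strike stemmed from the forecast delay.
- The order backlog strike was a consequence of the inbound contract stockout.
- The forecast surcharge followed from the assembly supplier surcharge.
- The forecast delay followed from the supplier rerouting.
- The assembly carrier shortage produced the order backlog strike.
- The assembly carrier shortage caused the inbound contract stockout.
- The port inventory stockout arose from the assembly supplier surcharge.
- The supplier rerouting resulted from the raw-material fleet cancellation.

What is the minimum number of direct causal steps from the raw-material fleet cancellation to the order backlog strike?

3

Shortest chain: the raw-material fleet cancellation → the supplier rerouting → the forecast delay → the order backlog strike.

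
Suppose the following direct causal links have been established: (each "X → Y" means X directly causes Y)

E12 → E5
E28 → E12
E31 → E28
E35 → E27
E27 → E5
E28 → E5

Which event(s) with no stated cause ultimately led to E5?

E31, E35

Tracing upstream from E5: E5 ← E28 ← E31.
A separate upstream branch: E5 ← E27 ← E35.
Each of those chain origins has no stated cause.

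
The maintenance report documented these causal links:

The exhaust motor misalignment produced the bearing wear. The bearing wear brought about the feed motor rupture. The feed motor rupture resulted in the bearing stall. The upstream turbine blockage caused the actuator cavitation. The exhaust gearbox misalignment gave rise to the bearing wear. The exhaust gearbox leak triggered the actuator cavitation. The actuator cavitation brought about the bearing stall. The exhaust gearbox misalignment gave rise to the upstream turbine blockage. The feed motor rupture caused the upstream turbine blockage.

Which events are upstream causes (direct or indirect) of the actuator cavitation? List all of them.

Immediate causes of the actuator cavitation: the exhaust gearbox leak, the upstream turbine blockage.
Further upstream: the exhaust motor misalignment, the exhaust gearbox misalignment, the bearing wear, the feed motor rupture.

the bearing wear, the exhaust gearbox leak, the exhaust gearbox misalignment, the exhaust motor misalignment, the feed motor rupture, the upstream turbine blockage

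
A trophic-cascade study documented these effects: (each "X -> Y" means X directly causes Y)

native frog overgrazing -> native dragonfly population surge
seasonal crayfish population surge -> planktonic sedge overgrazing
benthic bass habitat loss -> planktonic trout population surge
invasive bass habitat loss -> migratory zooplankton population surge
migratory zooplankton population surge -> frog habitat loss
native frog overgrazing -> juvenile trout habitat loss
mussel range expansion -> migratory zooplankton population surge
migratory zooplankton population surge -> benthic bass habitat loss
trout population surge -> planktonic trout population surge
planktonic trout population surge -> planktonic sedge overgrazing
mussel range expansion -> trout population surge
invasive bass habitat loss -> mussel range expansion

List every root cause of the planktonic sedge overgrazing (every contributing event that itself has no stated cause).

Tracing upstream from the planktonic sedge overgrazing: the planktonic sedge overgrazing ← the planktonic trout population surge ← the benthic bass habitat loss ← the migratory zooplankton population surge ← the invasive bass habitat loss.
A separate upstream branch: the planktonic sedge overgrazing ← the seasonal crayfish population surge.
Each of those chain origins has no stated cause.

the invasive bass habitat loss, the seasonal crayfish population surge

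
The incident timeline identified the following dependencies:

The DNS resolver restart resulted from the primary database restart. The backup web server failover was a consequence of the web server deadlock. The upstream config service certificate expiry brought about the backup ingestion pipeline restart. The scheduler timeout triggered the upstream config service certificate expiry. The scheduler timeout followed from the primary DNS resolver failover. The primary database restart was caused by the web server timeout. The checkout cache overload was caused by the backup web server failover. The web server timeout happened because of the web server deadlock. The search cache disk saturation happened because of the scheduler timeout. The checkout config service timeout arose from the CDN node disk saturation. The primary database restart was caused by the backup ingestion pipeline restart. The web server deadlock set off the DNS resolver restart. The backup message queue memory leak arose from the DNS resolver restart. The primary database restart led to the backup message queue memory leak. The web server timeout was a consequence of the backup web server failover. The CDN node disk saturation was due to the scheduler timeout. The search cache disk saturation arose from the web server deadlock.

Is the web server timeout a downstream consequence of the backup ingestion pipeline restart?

The backup ingestion pipeline restart leads to the primary database restart, the DNS resolver restart, the backup message queue memory leak; the web server timeout is not among them.

No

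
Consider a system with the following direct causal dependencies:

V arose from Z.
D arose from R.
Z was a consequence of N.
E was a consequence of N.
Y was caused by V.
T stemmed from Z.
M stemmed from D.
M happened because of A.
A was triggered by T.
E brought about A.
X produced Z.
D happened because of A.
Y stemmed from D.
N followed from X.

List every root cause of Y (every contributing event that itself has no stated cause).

R, X

Tracing upstream from Y: Y ← V ← Z ← X.
A separate upstream branch: Y ← D ← R.
Each of those chain origins has no stated cause.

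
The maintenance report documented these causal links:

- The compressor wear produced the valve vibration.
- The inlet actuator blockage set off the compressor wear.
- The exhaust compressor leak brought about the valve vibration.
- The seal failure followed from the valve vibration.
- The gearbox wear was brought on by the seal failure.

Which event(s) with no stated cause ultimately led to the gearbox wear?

the exhaust compressor leak, the inlet actuator blockage

Tracing upstream from the gearbox wear: the gearbox wear ← the seal failure ← the valve vibration ← the compressor wear ← the inlet actuator blockage.
A separate upstream branch: the gearbox wear ← the seal failure ← the valve vibration ← the exhaust compressor leak.
Each of those chain origins has no stated cause.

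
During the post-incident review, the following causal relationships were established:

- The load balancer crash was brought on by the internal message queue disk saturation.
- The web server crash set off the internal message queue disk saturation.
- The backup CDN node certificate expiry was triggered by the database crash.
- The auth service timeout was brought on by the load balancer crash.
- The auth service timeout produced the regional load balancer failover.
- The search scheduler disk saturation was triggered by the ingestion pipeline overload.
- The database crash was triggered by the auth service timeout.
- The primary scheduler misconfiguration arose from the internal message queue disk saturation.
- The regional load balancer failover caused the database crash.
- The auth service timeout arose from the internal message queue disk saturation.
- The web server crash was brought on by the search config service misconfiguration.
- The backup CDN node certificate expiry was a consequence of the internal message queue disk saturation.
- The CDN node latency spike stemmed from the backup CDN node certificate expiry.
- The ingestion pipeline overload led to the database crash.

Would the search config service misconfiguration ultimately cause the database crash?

There is a causal chain: the search config service misconfiguration → the web server crash → the internal message queue disk saturation → the auth service timeout → the database crash.

Yes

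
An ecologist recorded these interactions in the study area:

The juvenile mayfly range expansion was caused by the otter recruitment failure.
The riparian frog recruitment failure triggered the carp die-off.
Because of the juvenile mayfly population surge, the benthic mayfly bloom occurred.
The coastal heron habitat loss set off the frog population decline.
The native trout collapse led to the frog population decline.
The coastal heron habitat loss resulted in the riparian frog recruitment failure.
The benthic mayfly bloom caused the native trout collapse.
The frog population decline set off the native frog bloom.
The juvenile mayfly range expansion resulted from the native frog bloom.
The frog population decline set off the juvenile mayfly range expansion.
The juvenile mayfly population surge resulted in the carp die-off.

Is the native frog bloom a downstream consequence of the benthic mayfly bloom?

Yes

There is a causal chain: the benthic mayfly bloom → the native trout collapse → the frog population decline → the native frog bloom.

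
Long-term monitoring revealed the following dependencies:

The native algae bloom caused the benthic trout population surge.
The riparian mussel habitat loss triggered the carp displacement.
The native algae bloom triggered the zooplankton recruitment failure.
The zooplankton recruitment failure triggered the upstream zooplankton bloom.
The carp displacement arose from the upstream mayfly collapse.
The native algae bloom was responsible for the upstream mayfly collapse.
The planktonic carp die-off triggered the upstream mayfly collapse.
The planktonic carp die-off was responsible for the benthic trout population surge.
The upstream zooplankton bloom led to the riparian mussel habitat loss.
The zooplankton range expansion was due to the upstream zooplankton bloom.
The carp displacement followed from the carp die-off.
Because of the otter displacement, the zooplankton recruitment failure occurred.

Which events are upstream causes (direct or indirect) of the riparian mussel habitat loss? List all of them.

the native algae bloom, the otter displacement, the upstream zooplankton bloom, the zooplankton recruitment failure

Immediate cause of the riparian mussel habitat loss: the upstream zooplankton bloom.
Further upstream: the native algae bloom, the otter displacement, the zooplankton recruitment failure.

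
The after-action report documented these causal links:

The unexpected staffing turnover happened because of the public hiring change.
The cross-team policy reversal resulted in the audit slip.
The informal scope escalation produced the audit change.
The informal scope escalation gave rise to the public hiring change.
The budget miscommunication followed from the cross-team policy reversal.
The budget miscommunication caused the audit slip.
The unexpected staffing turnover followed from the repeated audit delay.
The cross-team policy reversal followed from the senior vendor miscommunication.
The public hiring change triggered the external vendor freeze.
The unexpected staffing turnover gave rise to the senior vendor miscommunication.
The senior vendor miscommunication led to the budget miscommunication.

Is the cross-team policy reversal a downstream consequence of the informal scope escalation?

There is a causal chain: the informal scope escalation → the public hiring change → the unexpected staffing turnover → the senior vendor miscommunication → the cross-team policy reversal.

Yes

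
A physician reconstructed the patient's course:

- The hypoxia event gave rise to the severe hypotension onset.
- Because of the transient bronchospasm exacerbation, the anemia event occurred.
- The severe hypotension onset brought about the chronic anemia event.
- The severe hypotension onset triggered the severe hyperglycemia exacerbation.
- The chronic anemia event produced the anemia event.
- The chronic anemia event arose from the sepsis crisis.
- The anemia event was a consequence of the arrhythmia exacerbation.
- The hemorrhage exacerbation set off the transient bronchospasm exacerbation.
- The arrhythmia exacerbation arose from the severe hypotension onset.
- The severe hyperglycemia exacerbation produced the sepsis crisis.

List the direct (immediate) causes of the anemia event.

the arrhythmia exacerbation, the chronic anemia event, the transient bronchospasm exacerbation

Upstream contributors include the hypoxia event, the severe hypotension onset, the severe hyperglycemia exacerbation, the sepsis crisis, the hemorrhage exacerbation, but only the arrhythmia exacerbation, the chronic anemia event, the transient bronchospasm exacerbation feed directly into the anemia event.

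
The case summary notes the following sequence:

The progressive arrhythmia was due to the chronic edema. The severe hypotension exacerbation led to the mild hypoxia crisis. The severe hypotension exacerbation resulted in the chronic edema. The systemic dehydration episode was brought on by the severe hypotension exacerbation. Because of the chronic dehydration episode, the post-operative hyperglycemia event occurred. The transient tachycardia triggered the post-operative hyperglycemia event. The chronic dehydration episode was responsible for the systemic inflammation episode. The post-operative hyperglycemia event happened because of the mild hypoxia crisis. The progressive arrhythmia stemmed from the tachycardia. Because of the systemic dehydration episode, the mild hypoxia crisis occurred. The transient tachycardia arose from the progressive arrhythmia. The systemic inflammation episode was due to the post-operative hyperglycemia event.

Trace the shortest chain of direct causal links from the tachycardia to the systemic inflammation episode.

the tachycardia → the progressive arrhythmia → the transient tachycardia → the post-operative hyperglycemia event → the systemic inflammation episode

the tachycardia → the progressive arrhythmia
the progressive arrhythmia → the transient tachycardia
the transient tachycardia → the post-operative hyperglycemia event
the post-operative hyperglycemia event → the systemic inflammation episode
Length: 4 steps.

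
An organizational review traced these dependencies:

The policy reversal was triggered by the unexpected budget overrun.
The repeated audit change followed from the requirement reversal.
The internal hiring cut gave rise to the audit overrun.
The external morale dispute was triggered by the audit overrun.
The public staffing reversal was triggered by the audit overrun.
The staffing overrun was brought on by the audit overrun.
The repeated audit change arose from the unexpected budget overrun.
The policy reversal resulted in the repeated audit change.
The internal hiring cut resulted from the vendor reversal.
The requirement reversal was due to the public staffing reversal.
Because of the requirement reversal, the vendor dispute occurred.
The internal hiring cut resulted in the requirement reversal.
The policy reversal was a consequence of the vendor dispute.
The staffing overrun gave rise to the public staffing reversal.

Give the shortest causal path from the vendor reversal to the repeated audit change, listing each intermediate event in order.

the vendor reversal → the internal hiring cut → the requirement reversal → the repeated audit change

the vendor reversal → the internal hiring cut
the internal hiring cut → the requirement reversal
the requirement reversal → the repeated audit change
Length: 3 steps.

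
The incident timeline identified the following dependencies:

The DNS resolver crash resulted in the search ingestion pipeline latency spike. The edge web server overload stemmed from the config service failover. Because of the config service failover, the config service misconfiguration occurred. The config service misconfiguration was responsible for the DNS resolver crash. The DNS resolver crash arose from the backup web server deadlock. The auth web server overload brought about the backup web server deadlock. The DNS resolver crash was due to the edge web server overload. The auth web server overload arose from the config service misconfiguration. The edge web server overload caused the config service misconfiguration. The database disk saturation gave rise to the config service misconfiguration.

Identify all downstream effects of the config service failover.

the DNS resolver crash, the auth web server overload, the backup web server deadlock, the config service misconfiguration, the edge web server overload, the search ingestion pipeline latency spike

Direct effects: the edge web server overload, the config service misconfiguration.
2 steps out: the auth web server overload, the DNS resolver crash.
3 steps out: the backup web server deadlock, the search ingestion pipeline latency spike.
Not reachable from it: the database disk saturation.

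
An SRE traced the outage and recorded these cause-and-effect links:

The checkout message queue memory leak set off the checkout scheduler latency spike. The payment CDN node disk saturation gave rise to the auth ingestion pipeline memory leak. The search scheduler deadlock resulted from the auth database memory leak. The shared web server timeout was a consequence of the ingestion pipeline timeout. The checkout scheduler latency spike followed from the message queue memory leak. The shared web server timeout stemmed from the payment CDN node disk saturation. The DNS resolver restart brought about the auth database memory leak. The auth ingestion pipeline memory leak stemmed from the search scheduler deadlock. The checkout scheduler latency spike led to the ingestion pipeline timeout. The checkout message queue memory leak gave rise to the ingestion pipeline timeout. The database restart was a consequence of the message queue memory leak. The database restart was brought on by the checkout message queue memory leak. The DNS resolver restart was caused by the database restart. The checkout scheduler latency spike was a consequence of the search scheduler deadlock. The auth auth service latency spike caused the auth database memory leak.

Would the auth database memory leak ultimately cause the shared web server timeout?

Yes

There is a causal chain: the auth database memory leak → the search scheduler deadlock → the checkout scheduler latency spike → the ingestion pipeline timeout → the shared web server timeout.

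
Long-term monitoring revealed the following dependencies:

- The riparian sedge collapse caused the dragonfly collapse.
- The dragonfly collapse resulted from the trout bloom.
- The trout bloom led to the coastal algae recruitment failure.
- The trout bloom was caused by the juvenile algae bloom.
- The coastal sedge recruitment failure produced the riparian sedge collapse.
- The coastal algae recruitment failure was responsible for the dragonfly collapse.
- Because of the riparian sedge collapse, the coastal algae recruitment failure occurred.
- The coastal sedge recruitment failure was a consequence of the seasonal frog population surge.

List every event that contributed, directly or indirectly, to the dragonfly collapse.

the coastal algae recruitment failure, the coastal sedge recruitment failure, the juvenile algae bloom, the riparian sedge collapse, the seasonal frog population surge, the trout bloom

Immediate causes of the dragonfly collapse: the trout bloom, the riparian sedge collapse, the coastal algae recruitment failure.
Further upstream: the seasonal frog population surge, the juvenile algae bloom, the coastal sedge recruitment failure.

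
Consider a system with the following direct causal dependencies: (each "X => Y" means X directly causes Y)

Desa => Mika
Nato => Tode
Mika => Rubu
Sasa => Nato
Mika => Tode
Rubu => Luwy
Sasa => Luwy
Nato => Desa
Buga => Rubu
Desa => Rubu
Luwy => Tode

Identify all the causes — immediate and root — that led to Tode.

Immediate causes of Tode: Nato, Mika, Luwy.
Further upstream: Sasa, Desa, Rubu, Buga.

Buga, Desa, Luwy, Mika, Nato, Rubu, Sasa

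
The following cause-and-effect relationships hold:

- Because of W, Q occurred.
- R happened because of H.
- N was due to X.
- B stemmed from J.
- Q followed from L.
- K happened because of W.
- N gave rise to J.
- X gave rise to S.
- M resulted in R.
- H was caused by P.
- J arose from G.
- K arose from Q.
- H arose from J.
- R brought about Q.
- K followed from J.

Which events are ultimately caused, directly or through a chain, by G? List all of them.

Direct effects: J.
2 steps out: B, H, K.
3 steps out: R.
4 steps out: Q.
Not reachable from it: X, S, P, L, N, M, W.

B, H, J, K, Q, R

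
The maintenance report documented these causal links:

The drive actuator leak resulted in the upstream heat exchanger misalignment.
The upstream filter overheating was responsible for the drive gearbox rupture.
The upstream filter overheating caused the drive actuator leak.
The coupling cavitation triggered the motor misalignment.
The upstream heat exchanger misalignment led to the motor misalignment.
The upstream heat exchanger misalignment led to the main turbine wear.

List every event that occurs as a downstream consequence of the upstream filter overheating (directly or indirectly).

the drive actuator leak, the drive gearbox rupture, the main turbine wear, the motor misalignment, the upstream heat exchanger misalignment

Direct effects: the drive actuator leak, the drive gearbox rupture.
2 steps out: the upstream heat exchanger misalignment.
3 steps out: the motor misalignment, the main turbine wear.
Not reachable from it: the coupling cavitation.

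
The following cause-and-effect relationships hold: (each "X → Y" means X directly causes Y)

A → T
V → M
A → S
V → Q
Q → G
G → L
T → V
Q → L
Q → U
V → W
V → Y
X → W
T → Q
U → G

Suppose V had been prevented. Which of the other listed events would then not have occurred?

Downstream of V: M, Y, Q, U, G, L, W.
Of those, still caused via another path: Q, U, G, L, W.
The remainder have no surviving cause.

M, Y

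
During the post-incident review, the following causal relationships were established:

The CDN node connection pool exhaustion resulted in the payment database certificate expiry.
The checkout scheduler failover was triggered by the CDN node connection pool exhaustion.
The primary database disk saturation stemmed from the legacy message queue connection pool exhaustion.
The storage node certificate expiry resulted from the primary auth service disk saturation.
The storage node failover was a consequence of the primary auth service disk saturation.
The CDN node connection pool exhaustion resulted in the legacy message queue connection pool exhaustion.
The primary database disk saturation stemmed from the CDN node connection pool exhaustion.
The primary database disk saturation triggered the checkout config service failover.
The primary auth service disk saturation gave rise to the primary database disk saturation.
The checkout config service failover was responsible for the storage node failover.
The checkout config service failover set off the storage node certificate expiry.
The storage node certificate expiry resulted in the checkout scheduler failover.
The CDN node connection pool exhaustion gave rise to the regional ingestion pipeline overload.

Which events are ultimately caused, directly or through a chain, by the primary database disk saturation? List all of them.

Direct effects: the checkout config service failover.
2 steps out: the storage node certificate expiry, the storage node failover.
3 steps out: the checkout scheduler failover.
Not reachable from it: the primary auth service disk saturation, the CDN node connection pool exhaustion, the regional ingestion pipeline overload, the legacy message queue connection pool exhaustion, the payment database certificate expiry.

the checkout config service failover, the checkout scheduler failover, the storage node certificate expiry, the storage node failover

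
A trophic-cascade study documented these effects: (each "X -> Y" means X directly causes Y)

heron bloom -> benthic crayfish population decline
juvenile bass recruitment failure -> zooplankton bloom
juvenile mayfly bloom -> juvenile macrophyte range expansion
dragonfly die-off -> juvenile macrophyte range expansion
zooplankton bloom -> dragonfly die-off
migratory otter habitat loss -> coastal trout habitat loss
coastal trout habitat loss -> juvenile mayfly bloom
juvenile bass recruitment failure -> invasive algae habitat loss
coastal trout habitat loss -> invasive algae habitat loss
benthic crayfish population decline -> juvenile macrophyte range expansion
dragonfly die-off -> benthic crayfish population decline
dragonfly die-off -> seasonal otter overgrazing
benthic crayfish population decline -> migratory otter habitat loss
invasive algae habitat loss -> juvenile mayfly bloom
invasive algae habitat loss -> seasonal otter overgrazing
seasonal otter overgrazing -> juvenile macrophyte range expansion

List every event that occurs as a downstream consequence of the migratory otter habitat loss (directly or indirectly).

the coastal trout habitat loss, the invasive algae habitat loss, the juvenile macrophyte range expansion, the juvenile mayfly bloom, the seasonal otter overgrazing

Direct effects: the coastal trout habitat loss.
2 steps out: the invasive algae habitat loss, the juvenile mayfly bloom.
3 steps out: the seasonal otter overgrazing, the juvenile macrophyte range expansion.
Not reachable from it: the juvenile bass recruitment failure, the zooplankton bloom, the dragonfly die-off, the benthic crayfish population decline, the heron bloom.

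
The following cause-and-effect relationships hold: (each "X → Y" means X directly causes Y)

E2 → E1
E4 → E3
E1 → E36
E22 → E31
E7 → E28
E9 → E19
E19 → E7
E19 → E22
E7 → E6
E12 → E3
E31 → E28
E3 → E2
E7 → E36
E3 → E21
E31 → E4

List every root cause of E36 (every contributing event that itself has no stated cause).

E12, E9

Tracing upstream from E36: E36 ← E7 ← E19 ← E9.
A separate upstream branch: E36 ← E1 ← E2 ← E3 ← E12.
Each of those chain origins has no stated cause.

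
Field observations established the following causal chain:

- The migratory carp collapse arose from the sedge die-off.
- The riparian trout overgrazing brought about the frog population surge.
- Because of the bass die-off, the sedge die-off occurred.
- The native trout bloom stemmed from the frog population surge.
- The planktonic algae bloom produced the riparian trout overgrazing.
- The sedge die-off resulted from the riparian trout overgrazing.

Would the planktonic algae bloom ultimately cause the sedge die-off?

There is a causal chain: the planktonic algae bloom → the riparian trout overgrazing → the sedge die-off.

Yes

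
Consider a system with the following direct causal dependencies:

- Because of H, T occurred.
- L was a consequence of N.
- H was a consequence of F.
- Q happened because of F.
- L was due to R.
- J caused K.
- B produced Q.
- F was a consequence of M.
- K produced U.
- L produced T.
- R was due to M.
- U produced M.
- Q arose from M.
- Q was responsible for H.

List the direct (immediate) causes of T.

H, L

Upstream contributors include J, B, K, U, M, F, Q, R, N, but only H, L feed directly into T.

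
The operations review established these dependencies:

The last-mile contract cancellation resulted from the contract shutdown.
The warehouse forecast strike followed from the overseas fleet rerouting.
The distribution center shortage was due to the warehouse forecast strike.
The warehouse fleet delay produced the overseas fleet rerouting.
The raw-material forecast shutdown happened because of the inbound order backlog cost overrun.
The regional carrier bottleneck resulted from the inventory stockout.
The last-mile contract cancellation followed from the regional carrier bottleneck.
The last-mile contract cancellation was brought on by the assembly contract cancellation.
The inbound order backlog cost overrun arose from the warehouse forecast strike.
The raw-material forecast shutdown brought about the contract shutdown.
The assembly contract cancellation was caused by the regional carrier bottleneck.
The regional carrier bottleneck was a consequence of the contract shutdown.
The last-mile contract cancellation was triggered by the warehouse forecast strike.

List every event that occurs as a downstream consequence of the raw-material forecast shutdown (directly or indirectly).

the assembly contract cancellation, the contract shutdown, the last-mile contract cancellation, the regional carrier bottleneck

Direct effects: the contract shutdown.
2 steps out: the regional carrier bottleneck, the last-mile contract cancellation.
3 steps out: the assembly contract cancellation.
Not reachable from it: the warehouse fleet delay, the overseas fleet rerouting, the warehouse forecast strike, the inbound order backlog cost overrun, the distribution center shortage, the inventory stockout.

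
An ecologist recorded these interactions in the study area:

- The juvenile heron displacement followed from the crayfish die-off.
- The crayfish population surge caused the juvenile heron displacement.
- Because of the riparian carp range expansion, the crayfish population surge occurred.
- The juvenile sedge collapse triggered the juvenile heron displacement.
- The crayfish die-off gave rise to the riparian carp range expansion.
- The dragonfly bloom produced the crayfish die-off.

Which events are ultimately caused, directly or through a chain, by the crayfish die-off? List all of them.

the crayfish population surge, the juvenile heron displacement, the riparian carp range expansion

Direct effects: the riparian carp range expansion, the juvenile heron displacement.
2 steps out: the crayfish population surge.
Not reachable from it: the dragonfly bloom, the juvenile sedge collapse.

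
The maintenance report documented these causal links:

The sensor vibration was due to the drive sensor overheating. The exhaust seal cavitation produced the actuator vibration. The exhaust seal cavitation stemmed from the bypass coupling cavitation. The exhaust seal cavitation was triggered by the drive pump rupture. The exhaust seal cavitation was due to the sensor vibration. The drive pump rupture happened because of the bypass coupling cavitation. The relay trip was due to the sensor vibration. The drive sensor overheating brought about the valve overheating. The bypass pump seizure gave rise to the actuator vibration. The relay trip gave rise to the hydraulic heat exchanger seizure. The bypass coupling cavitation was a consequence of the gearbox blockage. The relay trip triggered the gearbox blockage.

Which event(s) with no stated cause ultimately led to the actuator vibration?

Tracing upstream from the actuator vibration: the actuator vibration ← the exhaust seal cavitation ← the sensor vibration ← the drive sensor overheating.
A separate upstream branch: the actuator vibration ← the bypass pump seizure.
Each of those chain origins has no stated cause.

the bypass pump seizure, the drive sensor overheating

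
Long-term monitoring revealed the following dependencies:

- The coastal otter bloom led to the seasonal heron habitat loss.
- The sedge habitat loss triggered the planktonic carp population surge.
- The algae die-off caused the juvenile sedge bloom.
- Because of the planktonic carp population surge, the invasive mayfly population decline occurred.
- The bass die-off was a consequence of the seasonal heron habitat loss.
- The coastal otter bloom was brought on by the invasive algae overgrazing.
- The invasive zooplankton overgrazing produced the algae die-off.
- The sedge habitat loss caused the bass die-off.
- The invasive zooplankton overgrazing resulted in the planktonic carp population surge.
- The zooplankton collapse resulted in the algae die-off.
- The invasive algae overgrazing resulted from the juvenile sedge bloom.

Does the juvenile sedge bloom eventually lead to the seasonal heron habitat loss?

Yes

There is a causal chain: the juvenile sedge bloom → the invasive algae overgrazing → the coastal otter bloom → the seasonal heron habitat loss.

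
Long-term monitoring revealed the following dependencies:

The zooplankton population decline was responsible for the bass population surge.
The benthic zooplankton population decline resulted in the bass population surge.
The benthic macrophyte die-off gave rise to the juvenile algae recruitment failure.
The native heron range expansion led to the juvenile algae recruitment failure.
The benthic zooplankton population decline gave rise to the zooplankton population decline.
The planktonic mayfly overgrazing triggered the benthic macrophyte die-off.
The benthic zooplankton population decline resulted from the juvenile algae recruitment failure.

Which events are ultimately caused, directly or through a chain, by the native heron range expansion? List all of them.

the bass population surge, the benthic zooplankton population decline, the juvenile algae recruitment failure, the zooplankton population decline

Direct effects: the juvenile algae recruitment failure.
2 steps out: the benthic zooplankton population decline.
3 steps out: the zooplankton population decline, the bass population surge.
Not reachable from it: the planktonic mayfly overgrazing, the benthic macrophyte die-off.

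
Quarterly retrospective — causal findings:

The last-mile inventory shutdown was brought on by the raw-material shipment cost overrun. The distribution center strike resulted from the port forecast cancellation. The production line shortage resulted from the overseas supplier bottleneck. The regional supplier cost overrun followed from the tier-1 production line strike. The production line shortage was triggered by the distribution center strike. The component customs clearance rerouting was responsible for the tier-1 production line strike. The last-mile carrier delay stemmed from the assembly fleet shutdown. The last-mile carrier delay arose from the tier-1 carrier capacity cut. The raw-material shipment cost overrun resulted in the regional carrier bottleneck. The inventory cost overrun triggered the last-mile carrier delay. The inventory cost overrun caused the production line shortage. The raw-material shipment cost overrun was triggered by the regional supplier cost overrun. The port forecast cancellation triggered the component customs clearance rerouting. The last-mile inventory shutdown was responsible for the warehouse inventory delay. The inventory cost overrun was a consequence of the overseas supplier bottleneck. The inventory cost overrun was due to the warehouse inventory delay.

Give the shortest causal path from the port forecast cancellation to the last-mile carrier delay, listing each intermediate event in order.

the port forecast cancellation → the component customs clearance rerouting → the tier-1 production line strike → the regional supplier cost overrun → the raw-material shipment cost overrun → the last-mile inventory shutdown → the warehouse inventory delay → the inventory cost overrun → the last-mile carrier delay

the port forecast cancellation → the component customs clearance rerouting
the component customs clearance rerouting → the tier-1 production line strike
the tier-1 production line strike → the regional supplier cost overrun
the regional supplier cost overrun → the raw-material shipment cost overrun
the raw-material shipment cost overrun → the last-mile inventory shutdown
the last-mile inventory shutdown → the warehouse inventory delay
the warehouse inventory delay → the inventory cost overrun
the inventory cost overrun → the last-mile carrier delay
Length: 8 steps.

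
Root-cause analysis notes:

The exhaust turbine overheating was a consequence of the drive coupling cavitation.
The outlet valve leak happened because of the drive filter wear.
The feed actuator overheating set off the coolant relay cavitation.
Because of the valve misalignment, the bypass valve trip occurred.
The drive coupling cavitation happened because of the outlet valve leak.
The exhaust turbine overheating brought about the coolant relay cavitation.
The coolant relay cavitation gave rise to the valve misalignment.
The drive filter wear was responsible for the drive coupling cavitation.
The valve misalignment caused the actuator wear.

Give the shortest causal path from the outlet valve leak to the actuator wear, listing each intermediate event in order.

the outlet valve leak → the drive coupling cavitation → the exhaust turbine overheating → the coolant relay cavitation → the valve misalignment → the actuator wear

the outlet valve leak → the drive coupling cavitation
the drive coupling cavitation → the exhaust turbine overheating
the exhaust turbine overheating → the coolant relay cavitation
the coolant relay cavitation → the valve misalignment
the valve misalignment → the actuator wear
Length: 5 steps.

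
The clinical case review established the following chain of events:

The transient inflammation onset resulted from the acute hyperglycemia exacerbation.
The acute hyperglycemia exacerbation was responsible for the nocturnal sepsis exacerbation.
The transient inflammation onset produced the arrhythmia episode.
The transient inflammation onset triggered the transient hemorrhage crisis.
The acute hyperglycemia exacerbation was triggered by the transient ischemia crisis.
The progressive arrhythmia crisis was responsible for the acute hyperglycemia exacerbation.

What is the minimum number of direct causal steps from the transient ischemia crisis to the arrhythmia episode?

Shortest chain: the transient ischemia crisis → the acute hyperglycemia exacerbation → the transient inflammation onset → the arrhythmia episode.

3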